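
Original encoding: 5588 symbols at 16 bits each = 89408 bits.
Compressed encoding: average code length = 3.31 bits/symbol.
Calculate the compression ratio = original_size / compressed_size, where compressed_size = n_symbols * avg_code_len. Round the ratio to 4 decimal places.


original_size = n_symbols * orig_bits = 5588 * 16 = 89408 bits
compressed_size = n_symbols * avg_code_len = 5588 * 3.31 = 18496.28 bits
ratio = original_size / compressed_size = 89408 / 18496.28 = 4.8338

Compression ratio = 4.8338


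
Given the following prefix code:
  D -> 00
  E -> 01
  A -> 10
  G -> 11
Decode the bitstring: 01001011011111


Decoding step by step:
Bits 01 -> E
Bits 00 -> D
Bits 10 -> A
Bits 11 -> G
Bits 01 -> E
Bits 11 -> G
Bits 11 -> G


Decoded message: EDAGEGG


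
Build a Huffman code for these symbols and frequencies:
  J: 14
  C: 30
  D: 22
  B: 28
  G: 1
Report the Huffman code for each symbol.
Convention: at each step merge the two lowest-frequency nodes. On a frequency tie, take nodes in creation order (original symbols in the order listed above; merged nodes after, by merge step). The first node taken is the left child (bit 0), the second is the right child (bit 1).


Huffman tree construction:
Step 1: Merge G(1) + J(14) = 15
Step 2: Merge (G+J)(15) + D(22) = 37
Step 3: Merge B(28) + C(30) = 58
Step 4: Merge ((G+J)+D)(37) + (B+C)(58) = 95
Read each symbol's code off the tree from the root (left child = 0, right child = 1).

Codes:
  J: 001 (length 3)
  C: 11 (length 2)
  D: 01 (length 2)
  B: 10 (length 2)
  G: 000 (length 3)
Average code length: 205/95 = 2.1579 bits/symbol


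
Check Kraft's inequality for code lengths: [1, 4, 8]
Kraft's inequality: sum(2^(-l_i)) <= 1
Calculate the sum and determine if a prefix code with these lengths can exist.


Sum = 2^(-1) + 2^(-4) + 2^(-8)
    = 0.5 + 0.0625 + 0.00390625
    = 145/256 = 0.56640625
Since 0.56640625 <= 1, Kraft's inequality IS satisfied.
A prefix code with these lengths CAN exist.

Kraft sum = 0.56640625. Satisfied.


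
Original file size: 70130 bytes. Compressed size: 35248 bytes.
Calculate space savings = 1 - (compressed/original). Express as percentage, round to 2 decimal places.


ratio = compressed/original = 35248/70130 = 0.502609
savings = 1 - ratio = 1 - 0.502609 = 0.497391
as a percentage: 0.497391 * 100 = 49.74%

Space savings = 1 - 35248/70130 = 49.74%


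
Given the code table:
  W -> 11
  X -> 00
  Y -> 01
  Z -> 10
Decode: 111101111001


Decoding:
11 -> W
11 -> W
01 -> Y
11 -> W
10 -> Z
01 -> Y


Result: WWYWZY


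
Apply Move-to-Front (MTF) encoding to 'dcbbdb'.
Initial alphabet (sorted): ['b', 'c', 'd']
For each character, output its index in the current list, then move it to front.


MTF encoding:
'd': index 2 in ['b', 'c', 'd'] -> ['d', 'b', 'c']
'c': index 2 in ['d', 'b', 'c'] -> ['c', 'd', 'b']
'b': index 2 in ['c', 'd', 'b'] -> ['b', 'c', 'd']
'b': index 0 in ['b', 'c', 'd'] -> ['b', 'c', 'd']
'd': index 2 in ['b', 'c', 'd'] -> ['d', 'b', 'c']
'b': index 1 in ['d', 'b', 'c'] -> ['b', 'd', 'c']


Output: [2, 2, 2, 0, 2, 1]


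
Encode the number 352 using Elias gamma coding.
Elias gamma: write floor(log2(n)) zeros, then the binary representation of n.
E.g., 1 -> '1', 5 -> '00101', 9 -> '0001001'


num_bits = floor(log2(352)) + 1 = 9
leading_zeros = num_bits - 1 = 8
binary(352) = 101100000

Elias gamma(352) = '00000000' + '101100000' = 00000000101100000 (17 bits)


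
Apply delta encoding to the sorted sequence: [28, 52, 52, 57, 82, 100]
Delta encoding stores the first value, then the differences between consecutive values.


First value: 28
Deltas:
  52 - 28 = 24
  52 - 52 = 0
  57 - 52 = 5
  82 - 57 = 25
  100 - 82 = 18


Delta encoded: [28, 24, 0, 5, 25, 18]


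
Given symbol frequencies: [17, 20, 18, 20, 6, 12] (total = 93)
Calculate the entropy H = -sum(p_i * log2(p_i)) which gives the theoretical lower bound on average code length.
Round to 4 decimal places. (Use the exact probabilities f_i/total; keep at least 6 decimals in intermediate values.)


Per-symbol terms -p_i * log2(p_i) with p_i = f_i/93:
  p = 17/93 = 0.182796: log2(p) = -2.451696, -p*log2(p) = 0.448159
  p = 20/93 = 0.215054: log2(p) = -2.217231, -p*log2(p) = 0.476824
  p = 18/93 = 0.193548: log2(p) = -2.369234, -p*log2(p) = 0.458561
  p = 20/93 = 0.215054: log2(p) = -2.217231, -p*log2(p) = 0.476824
  p = 6/93 = 0.064516: log2(p) = -3.954196, -p*log2(p) = 0.255109
  p = 12/93 = 0.129032: log2(p) = -2.954196, -p*log2(p) = 0.381187
H = 0.448159 + 0.476824 + 0.458561 + 0.476824 + 0.255109 + 0.381187 = 2.496664

H = 2.4967 bits/symbol


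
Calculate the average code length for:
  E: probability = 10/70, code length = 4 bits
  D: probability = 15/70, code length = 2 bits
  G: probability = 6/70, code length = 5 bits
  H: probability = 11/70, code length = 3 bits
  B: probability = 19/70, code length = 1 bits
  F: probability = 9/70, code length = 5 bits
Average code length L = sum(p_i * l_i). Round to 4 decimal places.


Weighted contributions p_i * l_i:
  E: (10/70) * 4 = 40/70
  D: (15/70) * 2 = 30/70
  G: (6/70) * 5 = 30/70
  H: (11/70) * 3 = 33/70
  B: (19/70) * 1 = 19/70
  F: (9/70) * 5 = 45/70
Sum = (40 + 30 + 30 + 33 + 19 + 45)/70 = 197/70

L = 197/70 = 2.8143 bits/symbol


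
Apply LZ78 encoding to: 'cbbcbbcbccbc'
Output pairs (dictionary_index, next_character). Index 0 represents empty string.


LZ78 encoding steps:
Dictionary: {0: ''}
Step 1: w='' (idx 0), next='c' -> output (0, 'c'), add 'c' as idx 1
Step 2: w='' (idx 0), next='b' -> output (0, 'b'), add 'b' as idx 2
Step 3: w='b' (idx 2), next='c' -> output (2, 'c'), add 'bc' as idx 3
Step 4: w='b' (idx 2), next='b' -> output (2, 'b'), add 'bb' as idx 4
Step 5: w='c' (idx 1), next='b' -> output (1, 'b'), add 'cb' as idx 5
Step 6: w='c' (idx 1), next='c' -> output (1, 'c'), add 'cc' as idx 6
Step 7: w='bc' (idx 3), end of input -> output (3, '')


Encoded: [(0, 'c'), (0, 'b'), (2, 'c'), (2, 'b'), (1, 'b'), (1, 'c'), (3, '')]


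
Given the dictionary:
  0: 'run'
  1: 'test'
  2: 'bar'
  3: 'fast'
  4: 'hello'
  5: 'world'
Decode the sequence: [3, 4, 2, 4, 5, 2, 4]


Look up each index in the dictionary:
  3 -> 'fast'
  4 -> 'hello'
  2 -> 'bar'
  4 -> 'hello'
  5 -> 'world'
  2 -> 'bar'
  4 -> 'hello'

Decoded: "fast hello bar hello world bar hello"


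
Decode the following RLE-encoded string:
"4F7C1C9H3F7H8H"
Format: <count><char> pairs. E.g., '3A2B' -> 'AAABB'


Expanding each <count><char> pair:
  4F -> 'FFFF'
  7C -> 'CCCCCCC'
  1C -> 'C'
  9H -> 'HHHHHHHHH'
  3F -> 'FFF'
  7H -> 'HHHHHHH'
  8H -> 'HHHHHHHH'

Decoded = FFFFCCCCCCCCHHHHHHHHHFFFHHHHHHHHHHHHHHH


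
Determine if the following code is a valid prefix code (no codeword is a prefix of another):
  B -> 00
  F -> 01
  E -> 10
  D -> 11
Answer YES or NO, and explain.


Checking each pair (does one codeword prefix another?):
  B='00' vs F='01': no prefix
  B='00' vs E='10': no prefix
  B='00' vs D='11': no prefix
  F='01' vs B='00': no prefix
  F='01' vs E='10': no prefix
  F='01' vs D='11': no prefix
  E='10' vs B='00': no prefix
  E='10' vs F='01': no prefix
  E='10' vs D='11': no prefix
  D='11' vs B='00': no prefix
  D='11' vs F='01': no prefix
  D='11' vs E='10': no prefix
No violation found over all pairs.

YES -- this is a valid prefix code. No codeword is a prefix of any other codeword.


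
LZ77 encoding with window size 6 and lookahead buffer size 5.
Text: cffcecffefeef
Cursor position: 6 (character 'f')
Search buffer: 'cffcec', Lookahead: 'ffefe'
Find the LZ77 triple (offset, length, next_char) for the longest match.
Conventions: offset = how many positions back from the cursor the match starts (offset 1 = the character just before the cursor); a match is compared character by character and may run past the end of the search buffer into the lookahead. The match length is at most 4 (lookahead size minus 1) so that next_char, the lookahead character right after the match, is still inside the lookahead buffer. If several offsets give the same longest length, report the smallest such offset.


Try each offset into the search buffer:
  offset=1 (pos 5, char 'c'): match length 0
  offset=2 (pos 4, char 'e'): match length 0
  offset=3 (pos 3, char 'c'): match length 0
  offset=4 (pos 2, char 'f'): match length 1
  offset=5 (pos 1, char 'f'): match length 2
  offset=6 (pos 0, char 'c'): match length 0
Longest match has length 2 at offset 5.
next_char = character at position 6 + 2 = 8 -> 'e'

Best match: offset=5, length=2 (matching 'ff' starting at position 1)
LZ77 triple: (5, 2, 'e')


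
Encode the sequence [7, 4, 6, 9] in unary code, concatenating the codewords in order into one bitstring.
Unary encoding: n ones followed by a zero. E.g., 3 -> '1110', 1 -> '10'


Encode each number as n ones followed by a terminating 0:
  7 -> 11111110 (8 bits)
  4 -> 11110 (5 bits)
  6 -> 1111110 (7 bits)
  9 -> 1111111110 (10 bits)
Total length = 8 + 5 + 7 + 10 = 30 bits.

Unary([7, 4, 6, 9]) = 111111101111011111101111111110 (30 bits)


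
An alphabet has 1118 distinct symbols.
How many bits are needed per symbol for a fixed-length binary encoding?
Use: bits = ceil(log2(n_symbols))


log2(1118) = 10.1267
Bracket: 2^10 = 1024 < 1118 <= 2^11 = 2048
So ceil(log2(1118)) = 11

bits = ceil(log2(1118)) = ceil(10.1267) = 11 bits


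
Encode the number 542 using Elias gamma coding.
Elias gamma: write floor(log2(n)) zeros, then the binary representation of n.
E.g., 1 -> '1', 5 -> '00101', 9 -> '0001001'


num_bits = floor(log2(542)) + 1 = 10
leading_zeros = num_bits - 1 = 9
binary(542) = 1000011110

Elias gamma(542) = '000000000' + '1000011110' = 0000000001000011110 (19 bits)


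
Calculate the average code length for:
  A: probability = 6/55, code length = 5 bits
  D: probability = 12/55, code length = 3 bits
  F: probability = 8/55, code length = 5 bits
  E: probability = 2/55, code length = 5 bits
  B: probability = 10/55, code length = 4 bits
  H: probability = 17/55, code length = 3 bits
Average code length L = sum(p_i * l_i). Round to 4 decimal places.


Weighted contributions p_i * l_i:
  A: (6/55) * 5 = 30/55
  D: (12/55) * 3 = 36/55
  F: (8/55) * 5 = 40/55
  E: (2/55) * 5 = 10/55
  B: (10/55) * 4 = 40/55
  H: (17/55) * 3 = 51/55
Sum = (30 + 36 + 40 + 10 + 40 + 51)/55 = 207/55

L = 207/55 = 3.7636 bits/symbol


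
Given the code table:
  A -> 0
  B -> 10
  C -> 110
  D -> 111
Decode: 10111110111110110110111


Decoding:
10 -> B
111 -> D
110 -> C
111 -> D
110 -> C
110 -> C
110 -> C
111 -> D


Result: BDCDCCCD


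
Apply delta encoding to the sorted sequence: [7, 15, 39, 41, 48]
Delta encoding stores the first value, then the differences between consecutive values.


First value: 7
Deltas:
  15 - 7 = 8
  39 - 15 = 24
  41 - 39 = 2
  48 - 41 = 7


Delta encoded: [7, 8, 24, 2, 7]


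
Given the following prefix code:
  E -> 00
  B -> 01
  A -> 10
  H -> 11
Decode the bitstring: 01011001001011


Decoding step by step:
Bits 01 -> B
Bits 01 -> B
Bits 10 -> A
Bits 01 -> B
Bits 00 -> E
Bits 10 -> A
Bits 11 -> H


Decoded message: BBABEAH


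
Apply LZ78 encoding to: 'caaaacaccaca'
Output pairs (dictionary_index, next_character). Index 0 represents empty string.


LZ78 encoding steps:
Dictionary: {0: ''}
Step 1: w='' (idx 0), next='c' -> output (0, 'c'), add 'c' as idx 1
Step 2: w='' (idx 0), next='a' -> output (0, 'a'), add 'a' as idx 2
Step 3: w='a' (idx 2), next='a' -> output (2, 'a'), add 'aa' as idx 3
Step 4: w='a' (idx 2), next='c' -> output (2, 'c'), add 'ac' as idx 4
Step 5: w='ac' (idx 4), next='c' -> output (4, 'c'), add 'acc' as idx 5
Step 6: w='ac' (idx 4), next='a' -> output (4, 'a'), add 'aca' as idx 6


Encoded: [(0, 'c'), (0, 'a'), (2, 'a'), (2, 'c'), (4, 'c'), (4, 'a')]


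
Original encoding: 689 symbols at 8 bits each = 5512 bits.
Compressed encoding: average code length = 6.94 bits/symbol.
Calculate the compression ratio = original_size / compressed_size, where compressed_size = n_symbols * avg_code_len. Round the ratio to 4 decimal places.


original_size = n_symbols * orig_bits = 689 * 8 = 5512 bits
compressed_size = n_symbols * avg_code_len = 689 * 6.94 = 4781.66 bits
ratio = original_size / compressed_size = 5512 / 4781.66 = 1.1527

Compression ratio = 1.1527


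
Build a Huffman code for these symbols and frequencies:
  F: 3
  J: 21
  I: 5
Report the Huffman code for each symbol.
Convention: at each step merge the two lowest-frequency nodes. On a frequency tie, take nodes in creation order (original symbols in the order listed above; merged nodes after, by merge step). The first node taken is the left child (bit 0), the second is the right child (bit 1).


Huffman tree construction:
Step 1: Merge F(3) + I(5) = 8
Step 2: Merge (F+I)(8) + J(21) = 29
Read each symbol's code off the tree from the root (left child = 0, right child = 1).

Codes:
  F: 00 (length 2)
  J: 1 (length 1)
  I: 01 (length 2)
Average code length: 37/29 = 1.2759 bits/symbol


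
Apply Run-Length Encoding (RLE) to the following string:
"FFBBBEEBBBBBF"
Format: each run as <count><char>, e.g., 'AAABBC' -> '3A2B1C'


Scanning runs left to right:
  i=0: run of 'F' x 2 -> '2F'
  i=2: run of 'B' x 3 -> '3B'
  i=5: run of 'E' x 2 -> '2E'
  i=7: run of 'B' x 5 -> '5B'
  i=12: run of 'F' x 1 -> '1F'

RLE = 2F3B2E5B1F


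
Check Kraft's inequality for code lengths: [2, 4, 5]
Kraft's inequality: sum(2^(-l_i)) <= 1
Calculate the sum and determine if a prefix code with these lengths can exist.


Sum = 2^(-2) + 2^(-4) + 2^(-5)
    = 0.25 + 0.0625 + 0.03125
    = 11/32 = 0.34375
Since 0.34375 <= 1, Kraft's inequality IS satisfied.
A prefix code with these lengths CAN exist.

Kraft sum = 0.34375. Satisfied.


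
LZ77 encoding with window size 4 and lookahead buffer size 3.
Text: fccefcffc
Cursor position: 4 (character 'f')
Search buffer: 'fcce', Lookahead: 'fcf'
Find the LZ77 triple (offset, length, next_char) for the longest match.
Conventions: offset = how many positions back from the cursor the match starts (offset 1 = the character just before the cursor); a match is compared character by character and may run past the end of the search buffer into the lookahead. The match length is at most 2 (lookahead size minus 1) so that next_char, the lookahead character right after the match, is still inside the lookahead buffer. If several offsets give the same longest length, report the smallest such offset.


Try each offset into the search buffer:
  offset=1 (pos 3, char 'e'): match length 0
  offset=2 (pos 2, char 'c'): match length 0
  offset=3 (pos 1, char 'c'): match length 0
  offset=4 (pos 0, char 'f'): match length 2
Longest match has length 2 at offset 4.
next_char = character at position 4 + 2 = 6 -> 'f'

Best match: offset=4, length=2 (matching 'fc' starting at position 0)
LZ77 triple: (4, 2, 'f')


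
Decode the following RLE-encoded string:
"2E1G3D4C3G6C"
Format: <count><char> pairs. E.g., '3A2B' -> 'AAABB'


Expanding each <count><char> pair:
  2E -> 'EE'
  1G -> 'G'
  3D -> 'DDD'
  4C -> 'CCCC'
  3G -> 'GGG'
  6C -> 'CCCCCC'

Decoded = EEGDDDCCCCGGGCCCCCC


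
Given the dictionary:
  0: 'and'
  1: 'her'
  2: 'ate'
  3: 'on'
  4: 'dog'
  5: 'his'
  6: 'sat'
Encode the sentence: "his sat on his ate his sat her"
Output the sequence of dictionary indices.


Look up each word in the dictionary:
  'his' -> 5
  'sat' -> 6
  'on' -> 3
  'his' -> 5
  'ate' -> 2
  'his' -> 5
  'sat' -> 6
  'her' -> 1

Encoded: [5, 6, 3, 5, 2, 5, 6, 1]


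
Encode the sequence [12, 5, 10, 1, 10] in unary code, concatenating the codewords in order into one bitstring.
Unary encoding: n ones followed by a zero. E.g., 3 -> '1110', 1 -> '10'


Encode each number as n ones followed by a terminating 0:
  12 -> 1111111111110 (13 bits)
  5 -> 111110 (6 bits)
  10 -> 11111111110 (11 bits)
  1 -> 10 (2 bits)
  10 -> 11111111110 (11 bits)
Total length = 13 + 6 + 11 + 2 + 11 = 43 bits.

Unary([12, 5, 10, 1, 10]) = 1111111111110111110111111111101011111111110 (43 bits)


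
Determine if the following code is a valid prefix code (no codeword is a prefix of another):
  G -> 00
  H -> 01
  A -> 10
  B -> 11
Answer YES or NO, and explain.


Checking each pair (does one codeword prefix another?):
  G='00' vs H='01': no prefix
  G='00' vs A='10': no prefix
  G='00' vs B='11': no prefix
  H='01' vs G='00': no prefix
  H='01' vs A='10': no prefix
  H='01' vs B='11': no prefix
  A='10' vs G='00': no prefix
  A='10' vs H='01': no prefix
  A='10' vs B='11': no prefix
  B='11' vs G='00': no prefix
  B='11' vs H='01': no prefix
  B='11' vs A='10': no prefix
No violation found over all pairs.

YES -- this is a valid prefix code. No codeword is a prefix of any other codeword.


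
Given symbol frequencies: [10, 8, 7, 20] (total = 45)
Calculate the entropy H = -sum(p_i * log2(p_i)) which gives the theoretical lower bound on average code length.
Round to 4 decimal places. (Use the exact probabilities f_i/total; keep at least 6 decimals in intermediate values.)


Per-symbol terms -p_i * log2(p_i) with p_i = f_i/45:
  p = 10/45 = 0.222222: log2(p) = -2.169925, -p*log2(p) = 0.482206
  p = 8/45 = 0.177778: log2(p) = -2.491853, -p*log2(p) = 0.442996
  p = 7/45 = 0.155556: log2(p) = -2.684498, -p*log2(p) = 0.417589
  p = 20/45 = 0.444444: log2(p) = -1.169925, -p*log2(p) = 0.519967
H = 0.482206 + 0.442996 + 0.417589 + 0.519967 = 1.862758

H = 1.8628 bits/symbol


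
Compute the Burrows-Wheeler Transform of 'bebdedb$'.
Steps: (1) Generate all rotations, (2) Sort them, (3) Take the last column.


Rotations (sorted):
  0: $bebdedb -> last char: b
  1: b$bebded -> last char: d
  2: bdedb$be -> last char: e
  3: bebdedb$ -> last char: $
  4: db$bebde -> last char: e
  5: dedb$beb -> last char: b
  6: ebdedb$b -> last char: b
  7: edb$bebd -> last char: d


BWT = bde$ebbd


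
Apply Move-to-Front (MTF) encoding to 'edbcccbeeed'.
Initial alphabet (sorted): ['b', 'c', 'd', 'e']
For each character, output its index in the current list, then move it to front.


MTF encoding:
'e': index 3 in ['b', 'c', 'd', 'e'] -> ['e', 'b', 'c', 'd']
'd': index 3 in ['e', 'b', 'c', 'd'] -> ['d', 'e', 'b', 'c']
'b': index 2 in ['d', 'e', 'b', 'c'] -> ['b', 'd', 'e', 'c']
'c': index 3 in ['b', 'd', 'e', 'c'] -> ['c', 'b', 'd', 'e']
'c': index 0 in ['c', 'b', 'd', 'e'] -> ['c', 'b', 'd', 'e']
'c': index 0 in ['c', 'b', 'd', 'e'] -> ['c', 'b', 'd', 'e']
'b': index 1 in ['c', 'b', 'd', 'e'] -> ['b', 'c', 'd', 'e']
'e': index 3 in ['b', 'c', 'd', 'e'] -> ['e', 'b', 'c', 'd']
'e': index 0 in ['e', 'b', 'c', 'd'] -> ['e', 'b', 'c', 'd']
'e': index 0 in ['e', 'b', 'c', 'd'] -> ['e', 'b', 'c', 'd']
'd': index 3 in ['e', 'b', 'c', 'd'] -> ['d', 'e', 'b', 'c']


Output: [3, 3, 2, 3, 0, 0, 1, 3, 0, 0, 3]


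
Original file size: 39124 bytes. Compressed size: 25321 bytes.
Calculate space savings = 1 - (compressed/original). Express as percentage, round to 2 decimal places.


ratio = compressed/original = 25321/39124 = 0.647199
savings = 1 - ratio = 1 - 0.647199 = 0.352801
as a percentage: 0.352801 * 100 = 35.28%

Space savings = 1 - 25321/39124 = 35.28%


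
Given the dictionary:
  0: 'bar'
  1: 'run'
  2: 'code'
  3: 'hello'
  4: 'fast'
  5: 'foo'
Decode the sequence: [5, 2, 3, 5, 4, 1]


Look up each index in the dictionary:
  5 -> 'foo'
  2 -> 'code'
  3 -> 'hello'
  5 -> 'foo'
  4 -> 'fast'
  1 -> 'run'

Decoded: "foo code hello foo fast run"


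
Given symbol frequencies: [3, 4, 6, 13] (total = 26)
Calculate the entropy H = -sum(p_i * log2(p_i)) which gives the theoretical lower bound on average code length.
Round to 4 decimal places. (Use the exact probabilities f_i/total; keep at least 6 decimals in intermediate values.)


Per-symbol terms -p_i * log2(p_i) with p_i = f_i/26:
  p = 3/26 = 0.115385: log2(p) = -3.115477, -p*log2(p) = 0.359478
  p = 4/26 = 0.153846: log2(p) = -2.700440, -p*log2(p) = 0.415452
  p = 6/26 = 0.230769: log2(p) = -2.115477, -p*log2(p) = 0.488187
  p = 13/26 = 0.500000: log2(p) = -1.000000, -p*log2(p) = 0.500000
H = 0.359478 + 0.415452 + 0.488187 + 0.500000 = 1.763117

H = 1.7631 bits/symbol


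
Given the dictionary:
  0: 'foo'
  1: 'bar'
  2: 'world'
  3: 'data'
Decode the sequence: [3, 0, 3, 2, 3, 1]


Look up each index in the dictionary:
  3 -> 'data'
  0 -> 'foo'
  3 -> 'data'
  2 -> 'world'
  3 -> 'data'
  1 -> 'bar'

Decoded: "data foo data world data bar"


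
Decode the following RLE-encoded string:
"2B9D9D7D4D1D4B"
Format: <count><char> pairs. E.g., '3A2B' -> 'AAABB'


Expanding each <count><char> pair:
  2B -> 'BB'
  9D -> 'DDDDDDDDD'
  9D -> 'DDDDDDDDD'
  7D -> 'DDDDDDD'
  4D -> 'DDDD'
  1D -> 'D'
  4B -> 'BBBB'

Decoded = BBDDDDDDDDDDDDDDDDDDDDDDDDDDDDDDBBBB


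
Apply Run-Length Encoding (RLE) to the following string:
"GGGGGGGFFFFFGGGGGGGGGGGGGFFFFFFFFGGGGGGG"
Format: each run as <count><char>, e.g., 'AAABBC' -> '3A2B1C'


Scanning runs left to right:
  i=0: run of 'G' x 7 -> '7G'
  i=7: run of 'F' x 5 -> '5F'
  i=12: run of 'G' x 13 -> '13G'
  i=25: run of 'F' x 8 -> '8F'
  i=33: run of 'G' x 7 -> '7G'

RLE = 7G5F13G8F7G


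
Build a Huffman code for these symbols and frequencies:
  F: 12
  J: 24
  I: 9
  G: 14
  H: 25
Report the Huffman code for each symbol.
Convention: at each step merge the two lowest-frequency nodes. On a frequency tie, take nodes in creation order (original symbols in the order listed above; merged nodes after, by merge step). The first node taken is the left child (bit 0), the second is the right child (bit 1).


Huffman tree construction:
Step 1: Merge I(9) + F(12) = 21
Step 2: Merge G(14) + (I+F)(21) = 35
Step 3: Merge J(24) + H(25) = 49
Step 4: Merge (G+(I+F))(35) + (J+H)(49) = 84
Read each symbol's code off the tree from the root (left child = 0, right child = 1).

Codes:
  F: 011 (length 3)
  J: 10 (length 2)
  I: 010 (length 3)
  G: 00 (length 2)
  H: 11 (length 2)
Average code length: 189/84 = 2.2500 bits/symbol


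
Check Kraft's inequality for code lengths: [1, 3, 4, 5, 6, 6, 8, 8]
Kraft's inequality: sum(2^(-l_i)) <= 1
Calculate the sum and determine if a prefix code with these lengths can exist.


Sum = 2^(-1) + 2^(-3) + 2^(-4) + 2^(-5) + 2^(-6) + 2^(-6) + 2^(-8) + 2^(-8)
    = 0.5 + 0.125 + 0.0625 + 0.03125 + 0.015625 + 0.015625 + 0.00390625 + 0.00390625
    = 194/256 = 0.7578125
Since 0.7578125 <= 1, Kraft's inequality IS satisfied.
A prefix code with these lengths CAN exist.

Kraft sum = 0.7578125. Satisfied.


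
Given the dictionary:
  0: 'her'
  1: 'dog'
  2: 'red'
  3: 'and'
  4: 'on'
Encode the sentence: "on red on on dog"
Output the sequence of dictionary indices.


Look up each word in the dictionary:
  'on' -> 4
  'red' -> 2
  'on' -> 4
  'on' -> 4
  'dog' -> 1

Encoded: [4, 2, 4, 4, 1]


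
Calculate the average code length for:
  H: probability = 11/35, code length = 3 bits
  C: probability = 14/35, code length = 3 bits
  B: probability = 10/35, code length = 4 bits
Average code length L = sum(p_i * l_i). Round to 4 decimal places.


Weighted contributions p_i * l_i:
  H: (11/35) * 3 = 33/35
  C: (14/35) * 3 = 42/35
  B: (10/35) * 4 = 40/35
Sum = (33 + 42 + 40)/35 = 115/35

L = 115/35 = 3.2857 bits/symbol


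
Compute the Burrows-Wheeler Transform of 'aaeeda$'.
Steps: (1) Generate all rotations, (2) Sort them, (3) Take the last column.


Rotations (sorted):
  0: $aaeeda -> last char: a
  1: a$aaeed -> last char: d
  2: aaeeda$ -> last char: $
  3: aeeda$a -> last char: a
  4: da$aaee -> last char: e
  5: eda$aae -> last char: e
  6: eeda$aa -> last char: a


BWT = ad$aeea


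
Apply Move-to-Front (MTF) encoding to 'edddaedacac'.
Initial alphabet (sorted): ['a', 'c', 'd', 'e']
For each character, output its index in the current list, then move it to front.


MTF encoding:
'e': index 3 in ['a', 'c', 'd', 'e'] -> ['e', 'a', 'c', 'd']
'd': index 3 in ['e', 'a', 'c', 'd'] -> ['d', 'e', 'a', 'c']
'd': index 0 in ['d', 'e', 'a', 'c'] -> ['d', 'e', 'a', 'c']
'd': index 0 in ['d', 'e', 'a', 'c'] -> ['d', 'e', 'a', 'c']
'a': index 2 in ['d', 'e', 'a', 'c'] -> ['a', 'd', 'e', 'c']
'e': index 2 in ['a', 'd', 'e', 'c'] -> ['e', 'a', 'd', 'c']
'd': index 2 in ['e', 'a', 'd', 'c'] -> ['d', 'e', 'a', 'c']
'a': index 2 in ['d', 'e', 'a', 'c'] -> ['a', 'd', 'e', 'c']
'c': index 3 in ['a', 'd', 'e', 'c'] -> ['c', 'a', 'd', 'e']
'a': index 1 in ['c', 'a', 'd', 'e'] -> ['a', 'c', 'd', 'e']
'c': index 1 in ['a', 'c', 'd', 'e'] -> ['c', 'a', 'd', 'e']


Output: [3, 3, 0, 0, 2, 2, 2, 2, 3, 1, 1]


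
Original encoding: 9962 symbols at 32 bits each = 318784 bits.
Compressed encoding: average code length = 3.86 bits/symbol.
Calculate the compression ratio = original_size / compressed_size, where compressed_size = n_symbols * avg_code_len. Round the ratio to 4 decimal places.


original_size = n_symbols * orig_bits = 9962 * 32 = 318784 bits
compressed_size = n_symbols * avg_code_len = 9962 * 3.86 = 38453.32 bits
ratio = original_size / compressed_size = 318784 / 38453.32 = 8.2902

Compression ratio = 8.2902


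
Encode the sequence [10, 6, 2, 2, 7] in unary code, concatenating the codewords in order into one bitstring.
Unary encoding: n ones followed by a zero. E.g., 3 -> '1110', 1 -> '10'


Encode each number as n ones followed by a terminating 0:
  10 -> 11111111110 (11 bits)
  6 -> 1111110 (7 bits)
  2 -> 110 (3 bits)
  2 -> 110 (3 bits)
  7 -> 11111110 (8 bits)
Total length = 11 + 7 + 3 + 3 + 8 = 32 bits.

Unary([10, 6, 2, 2, 7]) = 11111111110111111011011011111110 (32 bits)


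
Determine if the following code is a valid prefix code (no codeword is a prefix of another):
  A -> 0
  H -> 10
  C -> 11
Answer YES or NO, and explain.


Checking each pair (does one codeword prefix another?):
  A='0' vs H='10': no prefix
  A='0' vs C='11': no prefix
  H='10' vs A='0': no prefix
  H='10' vs C='11': no prefix
  C='11' vs A='0': no prefix
  C='11' vs H='10': no prefix
No violation found over all pairs.

YES -- this is a valid prefix code. No codeword is a prefix of any other codeword.


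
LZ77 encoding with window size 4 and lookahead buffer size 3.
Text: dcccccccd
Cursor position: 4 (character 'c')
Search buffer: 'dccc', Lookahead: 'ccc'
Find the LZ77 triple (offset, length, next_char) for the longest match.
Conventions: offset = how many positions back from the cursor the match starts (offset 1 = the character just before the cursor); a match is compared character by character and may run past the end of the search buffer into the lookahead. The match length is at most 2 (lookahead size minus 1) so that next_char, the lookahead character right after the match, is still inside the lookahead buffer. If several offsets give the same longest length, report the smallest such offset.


Try each offset into the search buffer:
  offset=1 (pos 3, char 'c'): match length 2
  offset=2 (pos 2, char 'c'): match length 2
  offset=3 (pos 1, char 'c'): match length 2
  offset=4 (pos 0, char 'd'): match length 0
Longest match has length 2, found at offsets 1, 2, 3; take the smallest, offset 1.
next_char = character at position 4 + 2 = 6 -> 'c'

Best match: offset=1, length=2 (matching 'cc' starting at position 3)
LZ77 triple: (1, 2, 'c')


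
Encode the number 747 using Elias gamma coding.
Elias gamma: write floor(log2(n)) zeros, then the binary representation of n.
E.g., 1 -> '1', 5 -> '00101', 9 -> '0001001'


num_bits = floor(log2(747)) + 1 = 10
leading_zeros = num_bits - 1 = 9
binary(747) = 1011101011

Elias gamma(747) = '000000000' + '1011101011' = 0000000001011101011 (19 bits)


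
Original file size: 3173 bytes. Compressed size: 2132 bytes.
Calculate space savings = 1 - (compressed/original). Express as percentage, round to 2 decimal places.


ratio = compressed/original = 2132/3173 = 0.671919
savings = 1 - ratio = 1 - 0.671919 = 0.328081
as a percentage: 0.328081 * 100 = 32.81%

Space savings = 1 - 2132/3173 = 32.81%


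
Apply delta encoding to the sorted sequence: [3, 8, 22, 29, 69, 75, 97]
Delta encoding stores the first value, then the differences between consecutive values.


First value: 3
Deltas:
  8 - 3 = 5
  22 - 8 = 14
  29 - 22 = 7
  69 - 29 = 40
  75 - 69 = 6
  97 - 75 = 22


Delta encoded: [3, 5, 14, 7, 40, 6, 22]


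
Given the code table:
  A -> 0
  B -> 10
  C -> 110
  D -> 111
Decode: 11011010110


Decoding:
110 -> C
110 -> C
10 -> B
110 -> C


Result: CCBC


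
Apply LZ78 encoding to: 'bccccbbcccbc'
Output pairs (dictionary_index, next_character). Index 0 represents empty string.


LZ78 encoding steps:
Dictionary: {0: ''}
Step 1: w='' (idx 0), next='b' -> output (0, 'b'), add 'b' as idx 1
Step 2: w='' (idx 0), next='c' -> output (0, 'c'), add 'c' as idx 2
Step 3: w='c' (idx 2), next='c' -> output (2, 'c'), add 'cc' as idx 3
Step 4: w='c' (idx 2), next='b' -> output (2, 'b'), add 'cb' as idx 4
Step 5: w='b' (idx 1), next='c' -> output (1, 'c'), add 'bc' as idx 5
Step 6: w='cc' (idx 3), next='b' -> output (3, 'b'), add 'ccb' as idx 6
Step 7: w='c' (idx 2), end of input -> output (2, '')


Encoded: [(0, 'b'), (0, 'c'), (2, 'c'), (2, 'b'), (1, 'c'), (3, 'b'), (2, '')]


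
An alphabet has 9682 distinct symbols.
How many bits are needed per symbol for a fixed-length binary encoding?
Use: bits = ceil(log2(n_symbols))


log2(9682) = 13.2411
Bracket: 2^13 = 8192 < 9682 <= 2^14 = 16384
So ceil(log2(9682)) = 14

bits = ceil(log2(9682)) = ceil(13.2411) = 14 bits


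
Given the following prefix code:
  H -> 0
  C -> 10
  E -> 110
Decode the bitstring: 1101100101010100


Decoding step by step:
Bits 110 -> E
Bits 110 -> E
Bits 0 -> H
Bits 10 -> C
Bits 10 -> C
Bits 10 -> C
Bits 10 -> C
Bits 0 -> H


Decoded message: EEHCCCCH


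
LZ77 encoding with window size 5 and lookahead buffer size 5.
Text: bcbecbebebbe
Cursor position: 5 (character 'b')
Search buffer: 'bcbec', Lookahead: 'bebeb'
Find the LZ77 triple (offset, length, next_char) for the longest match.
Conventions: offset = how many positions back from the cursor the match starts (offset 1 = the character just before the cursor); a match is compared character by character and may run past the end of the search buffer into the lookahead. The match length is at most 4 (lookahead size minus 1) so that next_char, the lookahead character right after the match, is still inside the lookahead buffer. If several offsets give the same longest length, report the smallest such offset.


Try each offset into the search buffer:
  offset=1 (pos 4, char 'c'): match length 0
  offset=2 (pos 3, char 'e'): match length 0
  offset=3 (pos 2, char 'b'): match length 2
  offset=4 (pos 1, char 'c'): match length 0
  offset=5 (pos 0, char 'b'): match length 1
Longest match has length 2 at offset 3.
next_char = character at position 5 + 2 = 7 -> 'b'

Best match: offset=3, length=2 (matching 'be' starting at position 2)
LZ77 triple: (3, 2, 'b')


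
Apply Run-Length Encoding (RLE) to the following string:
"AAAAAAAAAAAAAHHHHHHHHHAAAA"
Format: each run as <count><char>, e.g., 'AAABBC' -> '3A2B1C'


Scanning runs left to right:
  i=0: run of 'A' x 13 -> '13A'
  i=13: run of 'H' x 9 -> '9H'
  i=22: run of 'A' x 4 -> '4A'

RLE = 13A9H4A


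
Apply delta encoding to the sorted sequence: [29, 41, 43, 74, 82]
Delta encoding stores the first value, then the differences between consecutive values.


First value: 29
Deltas:
  41 - 29 = 12
  43 - 41 = 2
  74 - 43 = 31
  82 - 74 = 8


Delta encoded: [29, 12, 2, 31, 8]


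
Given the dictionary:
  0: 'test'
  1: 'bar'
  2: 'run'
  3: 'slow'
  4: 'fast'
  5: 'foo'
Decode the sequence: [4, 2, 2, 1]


Look up each index in the dictionary:
  4 -> 'fast'
  2 -> 'run'
  2 -> 'run'
  1 -> 'bar'

Decoded: "fast run run bar"


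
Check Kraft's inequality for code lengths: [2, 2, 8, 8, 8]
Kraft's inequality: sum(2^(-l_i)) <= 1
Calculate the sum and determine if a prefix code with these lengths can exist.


Sum = 2^(-2) + 2^(-2) + 2^(-8) + 2^(-8) + 2^(-8)
    = 0.25 + 0.25 + 0.00390625 + 0.00390625 + 0.00390625
    = 131/256 = 0.51171875
Since 0.51171875 <= 1, Kraft's inequality IS satisfied.
A prefix code with these lengths CAN exist.

Kraft sum = 0.51171875. Satisfied.


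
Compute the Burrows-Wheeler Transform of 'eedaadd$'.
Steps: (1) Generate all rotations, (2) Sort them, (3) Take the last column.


Rotations (sorted):
  0: $eedaadd -> last char: d
  1: aadd$eed -> last char: d
  2: add$eeda -> last char: a
  3: d$eedaad -> last char: d
  4: daadd$ee -> last char: e
  5: dd$eedaa -> last char: a
  6: edaadd$e -> last char: e
  7: eedaadd$ -> last char: $


BWT = ddadeae$


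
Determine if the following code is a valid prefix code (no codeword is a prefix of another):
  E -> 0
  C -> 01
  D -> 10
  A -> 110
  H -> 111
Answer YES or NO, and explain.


Checking each pair (does one codeword prefix another?):
  E='0' vs C='01': prefix -- VIOLATION

NO -- this is NOT a valid prefix code. E (0) is a prefix of C (01).


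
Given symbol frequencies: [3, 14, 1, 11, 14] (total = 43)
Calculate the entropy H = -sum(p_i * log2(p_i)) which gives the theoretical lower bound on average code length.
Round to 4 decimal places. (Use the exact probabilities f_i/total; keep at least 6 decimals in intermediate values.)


Per-symbol terms -p_i * log2(p_i) with p_i = f_i/43:
  p = 3/43 = 0.069767: log2(p) = -3.841302, -p*log2(p) = 0.267998
  p = 14/43 = 0.325581: log2(p) = -1.618910, -p*log2(p) = 0.527087
  p = 1/43 = 0.023256: log2(p) = -5.426265, -p*log2(p) = 0.126192
  p = 11/43 = 0.255814: log2(p) = -1.966833, -p*log2(p) = 0.503143
  p = 14/43 = 0.325581: log2(p) = -1.618910, -p*log2(p) = 0.527087
H = 0.267998 + 0.527087 + 0.126192 + 0.503143 + 0.527087 = 1.951507

H = 1.9515 bits/symbol


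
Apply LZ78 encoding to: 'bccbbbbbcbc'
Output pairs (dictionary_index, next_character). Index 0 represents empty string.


LZ78 encoding steps:
Dictionary: {0: ''}
Step 1: w='' (idx 0), next='b' -> output (0, 'b'), add 'b' as idx 1
Step 2: w='' (idx 0), next='c' -> output (0, 'c'), add 'c' as idx 2
Step 3: w='c' (idx 2), next='b' -> output (2, 'b'), add 'cb' as idx 3
Step 4: w='b' (idx 1), next='b' -> output (1, 'b'), add 'bb' as idx 4
Step 5: w='bb' (idx 4), next='c' -> output (4, 'c'), add 'bbc' as idx 5
Step 6: w='b' (idx 1), next='c' -> output (1, 'c'), add 'bc' as idx 6


Encoded: [(0, 'b'), (0, 'c'), (2, 'b'), (1, 'b'), (4, 'c'), (1, 'c')]


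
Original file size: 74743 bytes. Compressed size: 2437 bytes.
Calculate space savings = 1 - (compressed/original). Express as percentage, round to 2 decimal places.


ratio = compressed/original = 2437/74743 = 0.032605
savings = 1 - ratio = 1 - 0.032605 = 0.967395
as a percentage: 0.967395 * 100 = 96.74%

Space savings = 1 - 2437/74743 = 96.74%


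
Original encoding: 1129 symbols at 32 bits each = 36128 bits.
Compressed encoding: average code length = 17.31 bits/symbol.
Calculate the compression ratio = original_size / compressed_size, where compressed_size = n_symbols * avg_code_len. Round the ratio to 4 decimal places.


original_size = n_symbols * orig_bits = 1129 * 32 = 36128 bits
compressed_size = n_symbols * avg_code_len = 1129 * 17.31 = 19542.99 bits
ratio = original_size / compressed_size = 36128 / 19542.99 = 1.8486

Compression ratio = 1.8486


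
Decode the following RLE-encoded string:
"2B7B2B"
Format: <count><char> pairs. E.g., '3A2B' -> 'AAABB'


Expanding each <count><char> pair:
  2B -> 'BB'
  7B -> 'BBBBBBB'
  2B -> 'BB'

Decoded = BBBBBBBBBBB


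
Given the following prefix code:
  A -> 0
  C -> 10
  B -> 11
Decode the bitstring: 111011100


Decoding step by step:
Bits 11 -> B
Bits 10 -> C
Bits 11 -> B
Bits 10 -> C
Bits 0 -> A


Decoded message: BCBCA


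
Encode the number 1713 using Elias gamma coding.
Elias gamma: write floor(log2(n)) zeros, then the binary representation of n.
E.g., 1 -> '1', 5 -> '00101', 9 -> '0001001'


num_bits = floor(log2(1713)) + 1 = 11
leading_zeros = num_bits - 1 = 10
binary(1713) = 11010110001

Elias gamma(1713) = '0000000000' + '11010110001' = 000000000011010110001 (21 bits)


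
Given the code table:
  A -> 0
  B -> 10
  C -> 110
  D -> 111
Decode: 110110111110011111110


Decoding:
110 -> C
110 -> C
111 -> D
110 -> C
0 -> A
111 -> D
111 -> D
10 -> B


Result: CCDCADDB


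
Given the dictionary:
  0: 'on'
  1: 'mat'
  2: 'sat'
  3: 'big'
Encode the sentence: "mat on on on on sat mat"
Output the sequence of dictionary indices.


Look up each word in the dictionary:
  'mat' -> 1
  'on' -> 0
  'on' -> 0
  'on' -> 0
  'on' -> 0
  'sat' -> 2
  'mat' -> 1

Encoded: [1, 0, 0, 0, 0, 2, 1]


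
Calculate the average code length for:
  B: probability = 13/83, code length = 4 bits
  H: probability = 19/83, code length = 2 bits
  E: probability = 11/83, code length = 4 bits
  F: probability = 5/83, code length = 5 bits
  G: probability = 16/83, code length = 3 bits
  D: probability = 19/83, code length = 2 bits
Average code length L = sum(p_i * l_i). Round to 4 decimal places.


Weighted contributions p_i * l_i:
  B: (13/83) * 4 = 52/83
  H: (19/83) * 2 = 38/83
  E: (11/83) * 4 = 44/83
  F: (5/83) * 5 = 25/83
  G: (16/83) * 3 = 48/83
  D: (19/83) * 2 = 38/83
Sum = (52 + 38 + 44 + 25 + 48 + 38)/83 = 245/83

L = 245/83 = 2.9518 bits/symbol


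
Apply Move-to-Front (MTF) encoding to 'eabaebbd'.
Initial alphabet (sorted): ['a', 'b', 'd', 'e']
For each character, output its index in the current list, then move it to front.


MTF encoding:
'e': index 3 in ['a', 'b', 'd', 'e'] -> ['e', 'a', 'b', 'd']
'a': index 1 in ['e', 'a', 'b', 'd'] -> ['a', 'e', 'b', 'd']
'b': index 2 in ['a', 'e', 'b', 'd'] -> ['b', 'a', 'e', 'd']
'a': index 1 in ['b', 'a', 'e', 'd'] -> ['a', 'b', 'e', 'd']
'e': index 2 in ['a', 'b', 'e', 'd'] -> ['e', 'a', 'b', 'd']
'b': index 2 in ['e', 'a', 'b', 'd'] -> ['b', 'e', 'a', 'd']
'b': index 0 in ['b', 'e', 'a', 'd'] -> ['b', 'e', 'a', 'd']
'd': index 3 in ['b', 'e', 'a', 'd'] -> ['d', 'b', 'e', 'a']


Output: [3, 1, 2, 1, 2, 2, 0, 3]


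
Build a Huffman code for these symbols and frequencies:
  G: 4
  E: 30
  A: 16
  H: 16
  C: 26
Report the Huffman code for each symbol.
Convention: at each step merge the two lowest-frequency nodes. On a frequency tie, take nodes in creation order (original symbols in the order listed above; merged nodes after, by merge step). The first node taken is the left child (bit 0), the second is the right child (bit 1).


Huffman tree construction:
Step 1: Merge G(4) + A(16) = 20
Step 2: Merge H(16) + (G+A)(20) = 36
Step 3: Merge C(26) + E(30) = 56
Step 4: Merge (H+(G+A))(36) + (C+E)(56) = 92
Read each symbol's code off the tree from the root (left child = 0, right child = 1).

Codes:
  G: 010 (length 3)
  E: 11 (length 2)
  A: 011 (length 3)
  H: 00 (length 2)
  C: 10 (length 2)
Average code length: 204/92 = 2.2174 bits/symbol


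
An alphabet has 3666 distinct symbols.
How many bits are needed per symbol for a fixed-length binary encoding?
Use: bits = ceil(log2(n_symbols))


log2(3666) = 11.84
Bracket: 2^11 = 2048 < 3666 <= 2^12 = 4096
So ceil(log2(3666)) = 12

bits = ceil(log2(3666)) = ceil(11.84) = 12 bits


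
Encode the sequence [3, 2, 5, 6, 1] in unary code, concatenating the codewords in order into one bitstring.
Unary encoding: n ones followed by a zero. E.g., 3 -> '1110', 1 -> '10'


Encode each number as n ones followed by a terminating 0:
  3 -> 1110 (4 bits)
  2 -> 110 (3 bits)
  5 -> 111110 (6 bits)
  6 -> 1111110 (7 bits)
  1 -> 10 (2 bits)
Total length = 4 + 3 + 6 + 7 + 2 = 22 bits.

Unary([3, 2, 5, 6, 1]) = 1110110111110111111010 (22 bits)


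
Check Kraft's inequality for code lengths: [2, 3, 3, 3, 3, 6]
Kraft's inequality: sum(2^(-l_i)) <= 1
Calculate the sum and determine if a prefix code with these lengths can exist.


Sum = 2^(-2) + 2^(-3) + 2^(-3) + 2^(-3) + 2^(-3) + 2^(-6)
    = 0.25 + 0.125 + 0.125 + 0.125 + 0.125 + 0.015625
    = 49/64 = 0.765625
Since 0.765625 <= 1, Kraft's inequality IS satisfied.
A prefix code with these lengths CAN exist.

Kraft sum = 0.765625. Satisfied.


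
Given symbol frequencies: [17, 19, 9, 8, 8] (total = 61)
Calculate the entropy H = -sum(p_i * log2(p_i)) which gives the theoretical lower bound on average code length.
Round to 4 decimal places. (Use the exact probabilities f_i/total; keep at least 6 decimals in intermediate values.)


Per-symbol terms -p_i * log2(p_i) with p_i = f_i/61:
  p = 17/61 = 0.278689: log2(p) = -1.843274, -p*log2(p) = 0.513699
  p = 19/61 = 0.311475: log2(p) = -1.682810, -p*log2(p) = 0.524154
  p = 9/61 = 0.147541: log2(p) = -2.760812, -p*log2(p) = 0.407333
  p = 8/61 = 0.131148: log2(p) = -2.930737, -p*log2(p) = 0.384359
  p = 8/61 = 0.131148: log2(p) = -2.930737, -p*log2(p) = 0.384359
H = 0.513699 + 0.524154 + 0.407333 + 0.384359 + 0.384359 = 2.213904

H = 2.2139 bits/symbol
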